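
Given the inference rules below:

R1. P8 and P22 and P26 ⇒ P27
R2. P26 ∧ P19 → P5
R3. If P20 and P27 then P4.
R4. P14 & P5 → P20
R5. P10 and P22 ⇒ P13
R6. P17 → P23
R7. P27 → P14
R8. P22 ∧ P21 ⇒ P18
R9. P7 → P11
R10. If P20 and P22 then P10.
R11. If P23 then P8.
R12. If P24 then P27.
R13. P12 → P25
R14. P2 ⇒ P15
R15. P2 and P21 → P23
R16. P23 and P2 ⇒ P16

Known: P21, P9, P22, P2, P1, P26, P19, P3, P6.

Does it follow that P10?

Yes

P5  (by R2: P26, P19)
P23  (by R15: P2, P21)
P8  (by R11: P23)
P27  (by R1: P8, P22, P26)
P14  (by R7: P27)
P20  (by R4: P14, P5)
P10  (by R10: P20, P22)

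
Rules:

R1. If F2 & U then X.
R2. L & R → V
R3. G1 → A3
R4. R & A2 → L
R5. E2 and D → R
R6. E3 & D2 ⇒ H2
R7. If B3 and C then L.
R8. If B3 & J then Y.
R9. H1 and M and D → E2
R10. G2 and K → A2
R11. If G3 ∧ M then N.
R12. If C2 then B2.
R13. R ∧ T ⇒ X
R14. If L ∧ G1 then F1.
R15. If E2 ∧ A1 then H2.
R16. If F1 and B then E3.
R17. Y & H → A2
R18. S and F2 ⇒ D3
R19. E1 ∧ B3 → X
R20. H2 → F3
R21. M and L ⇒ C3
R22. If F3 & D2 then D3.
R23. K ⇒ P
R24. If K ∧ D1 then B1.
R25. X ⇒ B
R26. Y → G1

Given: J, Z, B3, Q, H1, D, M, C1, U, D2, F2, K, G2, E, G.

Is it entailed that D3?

Yes

X  (by R1: F2, U)
Y  (by R8: B3, J)
E2  (by R9: H1, M, D)
A2  (by R10: G2, K)
B  (by R25: X)
G1  (by R26: Y)
R  (by R5: E2, D)
L  (by R4: R, A2)
F1  (by R14: L, G1)
E3  (by R16: F1, B)
H2  (by R6: E3, D2)
F3  (by R20: H2)
D3  (by R22: F3, D2)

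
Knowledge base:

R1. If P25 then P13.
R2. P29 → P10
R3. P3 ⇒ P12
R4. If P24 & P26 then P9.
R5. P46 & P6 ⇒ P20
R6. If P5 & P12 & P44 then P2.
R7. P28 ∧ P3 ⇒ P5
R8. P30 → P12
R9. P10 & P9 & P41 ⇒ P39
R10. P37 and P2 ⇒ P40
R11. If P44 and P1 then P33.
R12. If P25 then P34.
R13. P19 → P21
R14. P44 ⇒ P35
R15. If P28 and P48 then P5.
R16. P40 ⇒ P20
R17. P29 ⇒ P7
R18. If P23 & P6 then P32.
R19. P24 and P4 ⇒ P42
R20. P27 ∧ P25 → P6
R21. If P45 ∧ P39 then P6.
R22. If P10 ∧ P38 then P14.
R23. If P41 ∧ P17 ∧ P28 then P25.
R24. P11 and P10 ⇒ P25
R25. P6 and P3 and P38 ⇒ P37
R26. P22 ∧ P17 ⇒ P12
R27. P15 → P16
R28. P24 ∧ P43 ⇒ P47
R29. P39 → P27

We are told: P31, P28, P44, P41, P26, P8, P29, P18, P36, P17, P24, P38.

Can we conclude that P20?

Forward chaining from the given facts derives: P10, P9, P39, P35, P7, P14, P25, P27, P13, P34, P6.
Rules concluding P20: R5 needs P46; R16 needs P40 — none of these are established.

No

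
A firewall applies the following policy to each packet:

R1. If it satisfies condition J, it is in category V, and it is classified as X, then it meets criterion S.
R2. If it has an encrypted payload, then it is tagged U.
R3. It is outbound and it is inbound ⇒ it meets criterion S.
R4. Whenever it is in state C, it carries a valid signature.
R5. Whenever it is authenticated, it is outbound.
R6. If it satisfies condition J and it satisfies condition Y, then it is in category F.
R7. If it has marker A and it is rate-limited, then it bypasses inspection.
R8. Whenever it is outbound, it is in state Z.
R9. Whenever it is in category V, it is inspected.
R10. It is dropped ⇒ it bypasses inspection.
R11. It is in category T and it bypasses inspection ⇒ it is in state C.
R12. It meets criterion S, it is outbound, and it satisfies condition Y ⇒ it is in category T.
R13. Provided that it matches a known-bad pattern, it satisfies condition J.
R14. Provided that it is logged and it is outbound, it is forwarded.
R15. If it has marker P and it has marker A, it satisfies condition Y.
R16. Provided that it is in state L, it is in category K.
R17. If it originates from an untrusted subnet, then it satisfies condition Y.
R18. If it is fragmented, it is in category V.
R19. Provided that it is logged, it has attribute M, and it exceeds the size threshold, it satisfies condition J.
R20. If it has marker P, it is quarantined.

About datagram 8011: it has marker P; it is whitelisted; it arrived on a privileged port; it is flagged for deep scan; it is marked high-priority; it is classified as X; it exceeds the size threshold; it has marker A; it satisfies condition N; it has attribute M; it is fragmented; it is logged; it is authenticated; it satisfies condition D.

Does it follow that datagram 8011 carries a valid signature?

Forward chaining from the given facts derives: is outbound, is in state Z, is forwarded, satisfies condition Y, is in category V, satisfies condition J, is quarantined, meets criterion S, is in category F, is inspected, is in category T.
The only rule concluding "it carries a valid signature" is R4, which needs "it is in state C"; that is never established.

No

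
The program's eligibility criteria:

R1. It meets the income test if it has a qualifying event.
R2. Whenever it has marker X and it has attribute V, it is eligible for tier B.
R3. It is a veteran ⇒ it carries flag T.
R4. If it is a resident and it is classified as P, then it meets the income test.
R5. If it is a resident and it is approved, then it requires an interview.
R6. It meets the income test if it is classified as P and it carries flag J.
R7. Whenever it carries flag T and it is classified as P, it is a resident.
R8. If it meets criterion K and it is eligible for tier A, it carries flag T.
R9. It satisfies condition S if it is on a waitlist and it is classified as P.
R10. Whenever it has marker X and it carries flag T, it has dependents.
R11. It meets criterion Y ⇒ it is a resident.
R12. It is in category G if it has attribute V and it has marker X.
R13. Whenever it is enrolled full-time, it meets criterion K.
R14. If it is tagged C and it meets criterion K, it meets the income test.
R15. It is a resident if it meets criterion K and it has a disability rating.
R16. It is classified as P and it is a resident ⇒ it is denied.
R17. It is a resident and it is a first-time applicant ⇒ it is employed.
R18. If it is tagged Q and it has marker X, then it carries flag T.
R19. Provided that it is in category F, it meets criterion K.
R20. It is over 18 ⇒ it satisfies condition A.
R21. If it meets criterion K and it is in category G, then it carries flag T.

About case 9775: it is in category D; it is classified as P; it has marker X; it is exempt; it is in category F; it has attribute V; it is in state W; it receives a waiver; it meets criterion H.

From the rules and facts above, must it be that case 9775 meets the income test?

Yes

By R12 (it has attribute V, it has marker X): it is in category G.
By R19 (it is in category F): it meets criterion K.
By R21 (it meets criterion K, it is in category G): it carries flag T.
By R7 (it carries flag T, it is classified as P): it is a resident.
By R4 (it is a resident, it is classified as P): it meets the income test.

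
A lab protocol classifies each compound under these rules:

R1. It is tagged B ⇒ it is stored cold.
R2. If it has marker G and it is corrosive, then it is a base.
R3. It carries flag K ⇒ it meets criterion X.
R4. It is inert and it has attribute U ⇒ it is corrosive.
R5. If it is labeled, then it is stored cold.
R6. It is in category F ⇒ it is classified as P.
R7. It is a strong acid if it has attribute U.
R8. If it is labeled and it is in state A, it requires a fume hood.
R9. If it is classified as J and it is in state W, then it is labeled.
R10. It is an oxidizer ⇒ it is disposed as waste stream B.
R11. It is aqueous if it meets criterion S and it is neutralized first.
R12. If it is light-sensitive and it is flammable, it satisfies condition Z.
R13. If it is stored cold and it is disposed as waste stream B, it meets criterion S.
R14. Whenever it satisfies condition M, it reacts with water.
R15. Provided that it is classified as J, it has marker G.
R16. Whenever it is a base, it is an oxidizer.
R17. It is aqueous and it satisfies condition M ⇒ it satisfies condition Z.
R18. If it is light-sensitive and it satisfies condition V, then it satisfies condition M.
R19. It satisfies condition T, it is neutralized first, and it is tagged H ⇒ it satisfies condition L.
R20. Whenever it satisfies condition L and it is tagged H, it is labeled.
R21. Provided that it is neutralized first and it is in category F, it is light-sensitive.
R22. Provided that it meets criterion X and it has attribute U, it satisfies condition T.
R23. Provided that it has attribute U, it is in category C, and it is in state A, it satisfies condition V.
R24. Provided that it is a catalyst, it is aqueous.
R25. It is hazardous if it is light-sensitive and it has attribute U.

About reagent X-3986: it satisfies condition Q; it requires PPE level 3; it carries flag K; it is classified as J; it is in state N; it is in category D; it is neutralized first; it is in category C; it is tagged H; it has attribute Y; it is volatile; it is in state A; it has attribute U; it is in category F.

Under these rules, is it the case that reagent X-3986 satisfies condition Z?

Forward chaining from the given facts derives: meets criterion X, is classified as P, is a strong acid, has marker G, is light-sensitive, satisfies condition T, satisfies condition V, is hazardous, satisfies condition M, satisfies condition L, is labeled, is stored cold, requires a fume hood, reacts with water.
Rules concluding "it satisfies condition Z": R12 needs "it is flammable"; R17 needs "it is aqueous" — none of these are established.

No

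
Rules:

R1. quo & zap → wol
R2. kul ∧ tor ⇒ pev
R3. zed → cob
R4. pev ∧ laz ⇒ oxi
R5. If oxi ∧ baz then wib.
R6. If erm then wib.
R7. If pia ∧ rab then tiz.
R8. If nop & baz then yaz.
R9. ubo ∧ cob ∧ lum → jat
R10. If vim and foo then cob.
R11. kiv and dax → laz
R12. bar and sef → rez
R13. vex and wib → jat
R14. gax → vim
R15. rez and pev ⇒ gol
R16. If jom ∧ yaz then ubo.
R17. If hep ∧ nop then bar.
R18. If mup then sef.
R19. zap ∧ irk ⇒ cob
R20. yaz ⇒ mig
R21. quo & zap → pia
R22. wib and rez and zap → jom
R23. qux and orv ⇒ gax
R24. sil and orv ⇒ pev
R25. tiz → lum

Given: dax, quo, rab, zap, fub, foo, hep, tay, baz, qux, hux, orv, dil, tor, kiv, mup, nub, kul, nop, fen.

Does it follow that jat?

pev  (by R2: kul, tor)
yaz  (by R8: nop, baz)
laz  (by R11: kiv, dax)
bar  (by R17: hep, nop)
sef  (by R18: mup)
pia  (by R21: quo, zap)
gax  (by R23: qux, orv)
oxi  (by R4: pev, laz)
wib  (by R5: oxi, baz)
tiz  (by R7: pia, rab)
rez  (by R12: bar, sef)
vim  (by R14: gax)
jom  (by R22: wib, rez, zap)
lum  (by R25: tiz)
cob  (by R10: vim, foo)
ubo  (by R16: jom, yaz)
jat  (by R9: ubo, cob, lum)

Yes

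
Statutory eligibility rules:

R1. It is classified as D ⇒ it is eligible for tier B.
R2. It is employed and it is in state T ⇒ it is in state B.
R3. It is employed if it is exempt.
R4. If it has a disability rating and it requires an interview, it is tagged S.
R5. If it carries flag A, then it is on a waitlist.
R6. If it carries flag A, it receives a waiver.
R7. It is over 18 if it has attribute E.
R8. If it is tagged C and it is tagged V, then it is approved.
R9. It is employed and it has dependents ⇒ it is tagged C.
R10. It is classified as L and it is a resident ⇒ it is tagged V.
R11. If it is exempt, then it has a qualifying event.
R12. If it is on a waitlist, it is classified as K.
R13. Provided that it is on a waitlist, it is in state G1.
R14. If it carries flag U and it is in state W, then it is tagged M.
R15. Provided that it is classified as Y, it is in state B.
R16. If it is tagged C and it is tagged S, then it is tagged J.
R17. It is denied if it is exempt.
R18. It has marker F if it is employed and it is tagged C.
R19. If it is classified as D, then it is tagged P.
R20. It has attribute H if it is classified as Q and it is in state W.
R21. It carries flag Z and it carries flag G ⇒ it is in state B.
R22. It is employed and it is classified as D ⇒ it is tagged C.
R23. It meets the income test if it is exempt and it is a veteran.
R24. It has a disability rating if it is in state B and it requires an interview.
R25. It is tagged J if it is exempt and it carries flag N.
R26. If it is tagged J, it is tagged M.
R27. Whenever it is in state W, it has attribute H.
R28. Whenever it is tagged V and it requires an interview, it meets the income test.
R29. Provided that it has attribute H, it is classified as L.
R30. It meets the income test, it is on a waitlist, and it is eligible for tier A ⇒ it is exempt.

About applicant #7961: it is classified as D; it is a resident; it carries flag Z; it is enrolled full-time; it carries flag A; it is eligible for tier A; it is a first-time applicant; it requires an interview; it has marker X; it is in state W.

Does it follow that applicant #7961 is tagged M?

Forward chaining from the given facts derives: is eligible for tier B, is on a waitlist, receives a waiver, is classified as K, is in state G1, is tagged P, has attribute H, is classified as L, is tagged V, meets the income test, is exempt, is employed, has a qualifying event, is denied, is tagged C, is approved, has marker F.
Rules concluding "it is tagged M": R14 needs "it carries flag U"; R26 needs "it is tagged J" — none of these are established.

No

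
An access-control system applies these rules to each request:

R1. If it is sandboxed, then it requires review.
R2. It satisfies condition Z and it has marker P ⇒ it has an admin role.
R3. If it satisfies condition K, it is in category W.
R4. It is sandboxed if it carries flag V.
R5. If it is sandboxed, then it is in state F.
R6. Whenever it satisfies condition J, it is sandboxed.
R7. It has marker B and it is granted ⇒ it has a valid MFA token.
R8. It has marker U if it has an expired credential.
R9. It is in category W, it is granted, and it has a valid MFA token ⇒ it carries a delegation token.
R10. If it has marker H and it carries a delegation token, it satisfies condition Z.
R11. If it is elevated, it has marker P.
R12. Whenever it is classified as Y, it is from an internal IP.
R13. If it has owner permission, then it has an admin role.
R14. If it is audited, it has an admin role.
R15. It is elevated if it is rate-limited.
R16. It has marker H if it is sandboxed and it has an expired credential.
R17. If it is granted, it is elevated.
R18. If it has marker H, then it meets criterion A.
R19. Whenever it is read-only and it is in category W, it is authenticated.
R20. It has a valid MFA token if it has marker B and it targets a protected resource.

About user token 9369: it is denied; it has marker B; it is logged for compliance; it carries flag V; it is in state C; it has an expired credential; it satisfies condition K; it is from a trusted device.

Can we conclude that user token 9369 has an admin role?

No

Forward chaining from the given facts derives: is in category W, is sandboxed, is in state F, has marker U, has marker H, meets criterion A, requires review.
Rules concluding "it has an admin role": R2 needs "it satisfies condition Z"; R13 needs "it has owner permission"; R14 needs "it is audited" — none of these are established.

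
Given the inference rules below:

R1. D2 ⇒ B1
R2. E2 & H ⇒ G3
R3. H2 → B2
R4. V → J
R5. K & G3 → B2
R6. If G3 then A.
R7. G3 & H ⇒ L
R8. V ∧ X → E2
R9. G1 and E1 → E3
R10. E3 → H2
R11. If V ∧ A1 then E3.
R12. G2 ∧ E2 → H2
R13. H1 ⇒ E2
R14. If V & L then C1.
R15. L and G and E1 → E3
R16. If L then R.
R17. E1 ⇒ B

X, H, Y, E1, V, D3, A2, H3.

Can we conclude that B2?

No

Forward chaining from the given facts derives: J, E2, B, G3, A, L, C1, R.
Rules concluding B2: R3 needs H2; R5 needs K — none of these are established.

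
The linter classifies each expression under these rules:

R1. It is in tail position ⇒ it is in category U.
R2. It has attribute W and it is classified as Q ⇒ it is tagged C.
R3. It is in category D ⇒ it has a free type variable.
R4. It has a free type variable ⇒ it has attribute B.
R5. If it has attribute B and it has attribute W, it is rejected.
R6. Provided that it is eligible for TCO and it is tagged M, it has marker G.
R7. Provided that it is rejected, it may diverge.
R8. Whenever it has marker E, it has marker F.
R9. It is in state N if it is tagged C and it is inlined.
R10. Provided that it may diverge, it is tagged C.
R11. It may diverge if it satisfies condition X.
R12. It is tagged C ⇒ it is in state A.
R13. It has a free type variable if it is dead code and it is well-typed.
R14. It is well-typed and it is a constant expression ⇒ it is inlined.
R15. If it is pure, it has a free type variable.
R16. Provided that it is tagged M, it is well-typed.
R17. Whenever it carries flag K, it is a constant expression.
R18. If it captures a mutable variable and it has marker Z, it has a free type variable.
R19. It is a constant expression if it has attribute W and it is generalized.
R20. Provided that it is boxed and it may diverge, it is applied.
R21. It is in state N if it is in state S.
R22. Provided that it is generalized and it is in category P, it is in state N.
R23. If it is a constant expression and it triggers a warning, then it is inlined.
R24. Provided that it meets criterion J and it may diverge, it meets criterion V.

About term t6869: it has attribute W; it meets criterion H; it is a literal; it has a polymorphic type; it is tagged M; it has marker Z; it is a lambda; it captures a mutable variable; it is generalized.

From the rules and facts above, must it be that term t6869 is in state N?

By R16 (it is tagged M): it is well-typed.
By R18 (it captures a mutable variable, it has marker Z): it has a free type variable.
By R19 (it has attribute W, it is generalized): it is a constant expression.
By R4 (it has a free type variable): it has attribute B.
By R5 (it has attribute B, it has attribute W): it is rejected.
By R7 (it is rejected): it may diverge.
By R10 (it may diverge): it is tagged C.
By R14 (it is well-typed, it is a constant expression): it is inlined.
By R9 (it is tagged C, it is inlined): it is in state N.

Yes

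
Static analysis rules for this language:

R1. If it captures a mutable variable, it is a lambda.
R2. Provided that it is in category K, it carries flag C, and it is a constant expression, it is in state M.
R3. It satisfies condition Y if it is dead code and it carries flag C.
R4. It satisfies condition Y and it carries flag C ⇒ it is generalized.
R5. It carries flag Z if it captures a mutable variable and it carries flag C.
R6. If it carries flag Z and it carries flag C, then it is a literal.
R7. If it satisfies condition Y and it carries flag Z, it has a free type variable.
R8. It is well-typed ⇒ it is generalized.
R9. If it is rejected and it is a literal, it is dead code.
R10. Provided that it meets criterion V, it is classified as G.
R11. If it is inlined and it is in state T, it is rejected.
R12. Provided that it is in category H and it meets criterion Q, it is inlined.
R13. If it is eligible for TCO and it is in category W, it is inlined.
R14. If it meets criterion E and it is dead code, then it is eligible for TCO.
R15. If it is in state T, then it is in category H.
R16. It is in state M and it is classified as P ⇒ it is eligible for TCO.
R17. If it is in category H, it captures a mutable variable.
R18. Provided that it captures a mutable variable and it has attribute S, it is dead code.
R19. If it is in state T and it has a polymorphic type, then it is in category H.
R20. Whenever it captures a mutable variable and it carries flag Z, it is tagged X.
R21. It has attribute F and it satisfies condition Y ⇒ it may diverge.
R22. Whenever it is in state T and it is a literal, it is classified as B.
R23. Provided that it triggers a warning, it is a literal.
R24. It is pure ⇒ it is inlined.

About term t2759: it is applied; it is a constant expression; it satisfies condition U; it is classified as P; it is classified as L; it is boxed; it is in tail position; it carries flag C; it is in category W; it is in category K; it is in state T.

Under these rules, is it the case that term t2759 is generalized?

Yes

By R2 (it is in category K, it carries flag C, it is a constant expression): it is in state M.
By R15 (it is in state T): it is in category H.
By R16 (it is in state M, it is classified as P): it is eligible for TCO.
By R17 (it is in category H): it captures a mutable variable.
By R5 (it captures a mutable variable, it carries flag C): it carries flag Z.
By R6 (it carries flag Z, it carries flag C): it is a literal.
By R13 (it is eligible for TCO, it is in category W): it is inlined.
By R11 (it is inlined, it is in state T): it is rejected.
By R9 (it is rejected, it is a literal): it is dead code.
By R3 (it is dead code, it carries flag C): it satisfies condition Y.
By R4 (it satisfies condition Y, it carries flag C): it is generalized.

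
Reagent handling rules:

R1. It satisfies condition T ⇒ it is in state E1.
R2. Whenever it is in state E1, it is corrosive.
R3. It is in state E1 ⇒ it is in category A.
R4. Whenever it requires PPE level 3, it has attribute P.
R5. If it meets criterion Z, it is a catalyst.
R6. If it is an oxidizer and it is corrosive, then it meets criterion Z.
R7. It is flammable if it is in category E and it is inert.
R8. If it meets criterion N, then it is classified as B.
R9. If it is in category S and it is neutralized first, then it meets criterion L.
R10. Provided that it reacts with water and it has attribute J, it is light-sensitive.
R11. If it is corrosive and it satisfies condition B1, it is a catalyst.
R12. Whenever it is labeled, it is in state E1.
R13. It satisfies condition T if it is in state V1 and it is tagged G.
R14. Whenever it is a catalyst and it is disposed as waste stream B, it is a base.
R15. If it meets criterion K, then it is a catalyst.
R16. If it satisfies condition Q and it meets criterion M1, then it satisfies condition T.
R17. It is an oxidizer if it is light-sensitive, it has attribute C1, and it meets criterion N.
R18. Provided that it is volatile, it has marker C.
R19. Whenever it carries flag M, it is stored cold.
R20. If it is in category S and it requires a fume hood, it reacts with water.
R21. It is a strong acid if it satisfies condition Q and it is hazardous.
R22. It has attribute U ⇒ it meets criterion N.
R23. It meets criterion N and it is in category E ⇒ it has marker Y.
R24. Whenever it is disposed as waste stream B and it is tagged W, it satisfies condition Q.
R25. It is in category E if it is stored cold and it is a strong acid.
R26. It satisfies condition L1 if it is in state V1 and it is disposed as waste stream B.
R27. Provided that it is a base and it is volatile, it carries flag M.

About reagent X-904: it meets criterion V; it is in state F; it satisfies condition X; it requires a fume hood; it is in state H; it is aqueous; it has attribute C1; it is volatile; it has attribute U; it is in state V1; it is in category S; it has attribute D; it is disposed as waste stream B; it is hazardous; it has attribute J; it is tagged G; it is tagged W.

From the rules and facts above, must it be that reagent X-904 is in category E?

Yes

By R13 (it is in state V1, it is tagged G): it satisfies condition T.
By R20 (it is in category S, it requires a fume hood): it reacts with water.
By R22 (it has attribute U): it meets criterion N.
By R24 (it is disposed as waste stream B, it is tagged W): it satisfies condition Q.
By R1 (it satisfies condition T): it is in state E1.
By R2 (it is in state E1): it is corrosive.
By R10 (it reacts with water, it has attribute J): it is light-sensitive.
By R17 (it is light-sensitive, it has attribute C1, it meets criterion N): it is an oxidizer.
By R21 (it satisfies condition Q, it is hazardous): it is a strong acid.
By R6 (it is an oxidizer, it is corrosive): it meets criterion Z.
By R5 (it meets criterion Z): it is a catalyst.
By R14 (it is a catalyst, it is disposed as waste stream B): it is a base.
By R27 (it is a base, it is volatile): it carries flag M.
By R19 (it carries flag M): it is stored cold.
By R25 (it is stored cold, it is a strong acid): it is in category E.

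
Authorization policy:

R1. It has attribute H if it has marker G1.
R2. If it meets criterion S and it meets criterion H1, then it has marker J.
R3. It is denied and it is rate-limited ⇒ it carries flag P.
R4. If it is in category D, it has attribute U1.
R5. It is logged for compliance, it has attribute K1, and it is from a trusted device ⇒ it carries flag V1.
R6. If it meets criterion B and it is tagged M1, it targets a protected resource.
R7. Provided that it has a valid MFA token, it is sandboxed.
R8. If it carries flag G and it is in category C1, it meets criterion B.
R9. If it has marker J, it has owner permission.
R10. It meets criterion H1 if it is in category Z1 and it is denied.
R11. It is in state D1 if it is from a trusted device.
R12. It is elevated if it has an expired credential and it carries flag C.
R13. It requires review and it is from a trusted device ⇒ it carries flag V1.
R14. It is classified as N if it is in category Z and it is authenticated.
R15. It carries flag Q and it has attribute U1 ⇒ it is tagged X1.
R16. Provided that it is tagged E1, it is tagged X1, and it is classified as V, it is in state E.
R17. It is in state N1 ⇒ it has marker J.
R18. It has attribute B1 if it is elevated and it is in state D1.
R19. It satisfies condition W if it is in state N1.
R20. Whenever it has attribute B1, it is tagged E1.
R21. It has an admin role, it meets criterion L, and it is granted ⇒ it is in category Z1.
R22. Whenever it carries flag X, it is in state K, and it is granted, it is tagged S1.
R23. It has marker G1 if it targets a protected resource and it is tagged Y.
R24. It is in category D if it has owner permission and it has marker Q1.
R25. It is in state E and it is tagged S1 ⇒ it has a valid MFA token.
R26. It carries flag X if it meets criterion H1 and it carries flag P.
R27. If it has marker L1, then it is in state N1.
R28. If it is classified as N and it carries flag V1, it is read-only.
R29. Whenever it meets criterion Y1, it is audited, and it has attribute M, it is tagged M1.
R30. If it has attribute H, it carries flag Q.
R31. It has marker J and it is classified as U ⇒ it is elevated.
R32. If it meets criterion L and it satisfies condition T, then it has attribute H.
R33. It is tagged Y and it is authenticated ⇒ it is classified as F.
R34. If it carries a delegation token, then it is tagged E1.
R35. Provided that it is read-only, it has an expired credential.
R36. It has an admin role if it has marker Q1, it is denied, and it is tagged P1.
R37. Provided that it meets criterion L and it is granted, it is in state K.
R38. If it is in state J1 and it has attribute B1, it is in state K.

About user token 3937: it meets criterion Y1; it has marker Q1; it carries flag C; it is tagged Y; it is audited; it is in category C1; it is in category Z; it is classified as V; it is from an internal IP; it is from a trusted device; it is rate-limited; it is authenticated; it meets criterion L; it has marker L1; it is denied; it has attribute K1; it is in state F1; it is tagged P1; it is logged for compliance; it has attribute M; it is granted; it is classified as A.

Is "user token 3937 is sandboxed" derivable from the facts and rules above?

Forward chaining from the given facts derives: carries flag P, carries flag V1, is in state D1, is classified as N, is in state N1, is read-only, is tagged M1, is classified as F, has an expired credential, has an admin role, is in state K, is elevated, has marker J, has attribute B1, satisfies condition W, is tagged E1, is in category Z1, has owner permission, meets criterion H1, is in category D, carries flag X, has attribute U1, is tagged S1.
The only rule concluding "it is sandboxed" is R7, which needs "it has a valid MFA token"; that is never established.

No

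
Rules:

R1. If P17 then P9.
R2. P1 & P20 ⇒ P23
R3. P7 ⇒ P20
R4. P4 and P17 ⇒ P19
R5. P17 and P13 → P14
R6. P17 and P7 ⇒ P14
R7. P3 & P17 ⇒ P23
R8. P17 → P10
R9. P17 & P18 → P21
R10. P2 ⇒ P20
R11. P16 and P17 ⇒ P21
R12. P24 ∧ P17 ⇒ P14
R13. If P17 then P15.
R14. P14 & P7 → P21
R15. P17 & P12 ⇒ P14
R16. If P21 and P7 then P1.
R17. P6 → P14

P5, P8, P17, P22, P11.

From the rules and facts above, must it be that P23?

Forward chaining from the given facts derives: P9, P10, P15.
Rules concluding P23: R2 needs P1; R7 needs P3 — none of these are established.

No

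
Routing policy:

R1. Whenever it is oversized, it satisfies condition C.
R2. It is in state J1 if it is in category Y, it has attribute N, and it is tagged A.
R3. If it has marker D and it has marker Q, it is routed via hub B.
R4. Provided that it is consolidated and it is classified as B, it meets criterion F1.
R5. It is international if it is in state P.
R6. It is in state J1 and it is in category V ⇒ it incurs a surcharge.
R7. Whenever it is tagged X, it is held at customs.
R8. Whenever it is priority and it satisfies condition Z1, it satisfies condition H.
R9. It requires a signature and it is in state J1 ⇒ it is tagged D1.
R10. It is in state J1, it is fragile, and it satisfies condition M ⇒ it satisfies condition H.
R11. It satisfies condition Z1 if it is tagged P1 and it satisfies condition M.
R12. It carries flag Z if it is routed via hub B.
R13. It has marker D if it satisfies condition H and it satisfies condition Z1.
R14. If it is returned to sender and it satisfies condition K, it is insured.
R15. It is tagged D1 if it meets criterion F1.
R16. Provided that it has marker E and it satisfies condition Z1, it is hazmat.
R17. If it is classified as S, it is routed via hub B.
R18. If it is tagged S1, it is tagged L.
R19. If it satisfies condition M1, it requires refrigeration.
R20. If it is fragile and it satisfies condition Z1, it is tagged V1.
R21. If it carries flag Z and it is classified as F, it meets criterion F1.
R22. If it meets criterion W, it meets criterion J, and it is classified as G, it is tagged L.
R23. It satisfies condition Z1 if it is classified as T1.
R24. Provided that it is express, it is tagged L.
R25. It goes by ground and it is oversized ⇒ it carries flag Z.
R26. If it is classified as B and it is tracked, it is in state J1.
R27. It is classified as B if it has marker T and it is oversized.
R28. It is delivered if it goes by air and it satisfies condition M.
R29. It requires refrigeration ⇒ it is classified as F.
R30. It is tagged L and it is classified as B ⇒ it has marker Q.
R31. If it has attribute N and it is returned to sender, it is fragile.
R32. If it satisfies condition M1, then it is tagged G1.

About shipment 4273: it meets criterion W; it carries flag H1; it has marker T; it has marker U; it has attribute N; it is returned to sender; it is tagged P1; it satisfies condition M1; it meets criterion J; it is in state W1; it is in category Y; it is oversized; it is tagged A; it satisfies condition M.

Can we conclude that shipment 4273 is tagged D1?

Forward chaining from the given facts derives: satisfies condition C, is in state J1, satisfies condition Z1, requires refrigeration, is classified as B, is classified as F, is fragile, is tagged G1, satisfies condition H, has marker D, is tagged V1.
Rules concluding "it is tagged D1": R9 needs "it requires a signature"; R15 needs "it meets criterion F1" — none of these are established.

No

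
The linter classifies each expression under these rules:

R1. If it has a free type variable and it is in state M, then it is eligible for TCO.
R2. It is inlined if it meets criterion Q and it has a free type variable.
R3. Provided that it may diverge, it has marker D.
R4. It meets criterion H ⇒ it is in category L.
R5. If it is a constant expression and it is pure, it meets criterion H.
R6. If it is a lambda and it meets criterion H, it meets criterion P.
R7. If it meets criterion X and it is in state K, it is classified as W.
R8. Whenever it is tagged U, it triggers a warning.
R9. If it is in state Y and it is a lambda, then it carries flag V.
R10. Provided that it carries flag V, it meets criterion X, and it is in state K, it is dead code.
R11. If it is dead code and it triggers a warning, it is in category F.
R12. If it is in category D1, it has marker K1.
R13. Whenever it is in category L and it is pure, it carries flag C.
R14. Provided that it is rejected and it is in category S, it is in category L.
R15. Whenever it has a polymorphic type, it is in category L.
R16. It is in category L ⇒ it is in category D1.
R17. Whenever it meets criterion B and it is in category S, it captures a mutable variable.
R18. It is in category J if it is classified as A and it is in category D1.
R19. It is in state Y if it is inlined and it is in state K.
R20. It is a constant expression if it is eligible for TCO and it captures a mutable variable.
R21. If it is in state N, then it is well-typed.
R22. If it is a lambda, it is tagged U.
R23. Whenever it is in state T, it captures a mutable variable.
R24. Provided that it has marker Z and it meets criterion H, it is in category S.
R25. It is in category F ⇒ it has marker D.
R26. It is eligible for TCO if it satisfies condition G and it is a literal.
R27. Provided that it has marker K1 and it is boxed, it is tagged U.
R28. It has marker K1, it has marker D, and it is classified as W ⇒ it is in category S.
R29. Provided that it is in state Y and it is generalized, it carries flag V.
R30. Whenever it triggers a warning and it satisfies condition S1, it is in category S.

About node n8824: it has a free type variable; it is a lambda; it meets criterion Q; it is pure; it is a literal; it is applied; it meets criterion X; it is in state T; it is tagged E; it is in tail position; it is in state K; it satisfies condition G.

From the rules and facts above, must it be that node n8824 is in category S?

By R2 (it meets criterion Q, it has a free type variable): it is inlined.
By R7 (it meets criterion X, it is in state K): it is classified as W.
By R19 (it is inlined, it is in state K): it is in state Y.
By R22 (it is a lambda): it is tagged U.
By R23 (it is in state T): it captures a mutable variable.
By R26 (it satisfies condition G, it is a literal): it is eligible for TCO.
By R8 (it is tagged U): it triggers a warning.
By R9 (it is in state Y, it is a lambda): it carries flag V.
By R10 (it carries flag V, it meets criterion X, it is in state K): it is dead code.
By R11 (it is dead code, it triggers a warning): it is in category F.
By R20 (it is eligible for TCO, it captures a mutable variable): it is a constant expression.
By R25 (it is in category F): it has marker D.
By R5 (it is a constant expression, it is pure): it meets criterion H.
By R4 (it meets criterion H): it is in category L.
By R16 (it is in category L): it is in category D1.
By R12 (it is in category D1): it has marker K1.
By R28 (it has marker K1, it has marker D, it is classified as W): it is in category S.

Yes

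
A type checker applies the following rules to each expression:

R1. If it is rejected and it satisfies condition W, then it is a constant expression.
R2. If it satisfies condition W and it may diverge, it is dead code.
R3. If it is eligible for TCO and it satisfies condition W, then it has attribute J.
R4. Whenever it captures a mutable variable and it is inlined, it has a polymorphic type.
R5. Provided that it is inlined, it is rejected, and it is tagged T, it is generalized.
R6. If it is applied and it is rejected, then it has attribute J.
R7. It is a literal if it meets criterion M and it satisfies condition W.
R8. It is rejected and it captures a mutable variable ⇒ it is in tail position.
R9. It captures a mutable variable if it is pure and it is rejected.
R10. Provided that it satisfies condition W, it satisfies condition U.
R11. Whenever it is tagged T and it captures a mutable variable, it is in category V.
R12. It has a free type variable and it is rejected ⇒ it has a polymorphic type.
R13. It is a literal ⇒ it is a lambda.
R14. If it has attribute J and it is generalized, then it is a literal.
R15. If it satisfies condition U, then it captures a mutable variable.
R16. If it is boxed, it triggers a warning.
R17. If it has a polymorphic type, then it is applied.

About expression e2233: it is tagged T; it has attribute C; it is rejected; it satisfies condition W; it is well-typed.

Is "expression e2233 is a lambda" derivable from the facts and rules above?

No

Forward chaining from the given facts derives: is a constant expression, satisfies condition U, captures a mutable variable, is in tail position, is in category V.
The only rule concluding "it is a lambda" is R13, which needs "it is a literal"; that is never established.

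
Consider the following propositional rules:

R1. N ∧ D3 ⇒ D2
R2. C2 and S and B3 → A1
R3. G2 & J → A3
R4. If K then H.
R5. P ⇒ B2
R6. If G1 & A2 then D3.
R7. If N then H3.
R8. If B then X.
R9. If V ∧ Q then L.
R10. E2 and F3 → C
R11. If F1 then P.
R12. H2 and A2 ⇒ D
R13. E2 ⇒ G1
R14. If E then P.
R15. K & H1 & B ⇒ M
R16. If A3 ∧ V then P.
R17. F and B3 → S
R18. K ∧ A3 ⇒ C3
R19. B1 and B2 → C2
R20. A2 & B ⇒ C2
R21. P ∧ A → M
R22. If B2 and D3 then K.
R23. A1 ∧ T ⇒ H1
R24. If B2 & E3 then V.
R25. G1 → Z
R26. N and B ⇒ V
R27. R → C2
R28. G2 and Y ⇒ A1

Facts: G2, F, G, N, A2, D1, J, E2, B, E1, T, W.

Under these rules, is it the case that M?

Forward chaining from the given facts derives: A3, H3, X, G1, C2, Z, V, D3, P, D2, B2, K, H, C3.
Rules concluding M: R15 needs H1; R21 needs A — none of these are established.

No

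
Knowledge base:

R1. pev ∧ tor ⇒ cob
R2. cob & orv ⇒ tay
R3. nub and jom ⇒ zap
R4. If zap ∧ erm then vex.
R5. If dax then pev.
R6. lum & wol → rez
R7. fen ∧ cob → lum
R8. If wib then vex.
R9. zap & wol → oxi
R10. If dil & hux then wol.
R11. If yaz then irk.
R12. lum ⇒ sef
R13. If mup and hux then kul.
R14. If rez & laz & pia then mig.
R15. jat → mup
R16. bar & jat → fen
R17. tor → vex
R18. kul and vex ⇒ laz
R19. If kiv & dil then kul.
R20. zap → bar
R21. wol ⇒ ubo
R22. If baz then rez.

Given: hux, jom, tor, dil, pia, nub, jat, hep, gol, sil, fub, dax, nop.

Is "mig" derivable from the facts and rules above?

Yes

zap  (by R3: nub, jom)
pev  (by R5: dax)
wol  (by R10: dil, hux)
mup  (by R15: jat)
vex  (by R17: tor)
bar  (by R20: zap)
cob  (by R1: pev, tor)
kul  (by R13: mup, hux)
fen  (by R16: bar, jat)
laz  (by R18: kul, vex)
lum  (by R7: fen, cob)
rez  (by R6: lum, wol)
mig  (by R14: rez, laz, pia)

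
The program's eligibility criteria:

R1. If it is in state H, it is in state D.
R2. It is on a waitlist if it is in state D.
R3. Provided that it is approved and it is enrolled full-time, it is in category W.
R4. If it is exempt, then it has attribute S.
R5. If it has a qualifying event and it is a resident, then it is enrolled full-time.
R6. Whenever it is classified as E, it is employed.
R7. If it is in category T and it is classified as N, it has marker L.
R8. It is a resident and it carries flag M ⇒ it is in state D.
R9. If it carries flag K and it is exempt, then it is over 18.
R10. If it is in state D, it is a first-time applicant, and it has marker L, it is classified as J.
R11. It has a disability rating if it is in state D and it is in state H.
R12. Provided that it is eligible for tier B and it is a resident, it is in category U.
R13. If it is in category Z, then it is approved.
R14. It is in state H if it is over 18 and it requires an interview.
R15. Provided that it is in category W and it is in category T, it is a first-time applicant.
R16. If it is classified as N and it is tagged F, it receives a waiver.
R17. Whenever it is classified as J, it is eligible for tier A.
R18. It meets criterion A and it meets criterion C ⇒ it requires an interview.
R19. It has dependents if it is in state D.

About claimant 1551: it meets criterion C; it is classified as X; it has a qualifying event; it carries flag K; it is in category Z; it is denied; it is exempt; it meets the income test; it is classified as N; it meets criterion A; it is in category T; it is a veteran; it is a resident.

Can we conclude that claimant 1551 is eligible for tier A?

By R5 (it has a qualifying event, it is a resident): it is enrolled full-time.
By R7 (it is in category T, it is classified as N): it has marker L.
By R9 (it carries flag K, it is exempt): it is over 18.
By R13 (it is in category Z): it is approved.
By R18 (it meets criterion A, it meets criterion C): it requires an interview.
By R3 (it is approved, it is enrolled full-time): it is in category W.
By R14 (it is over 18, it requires an interview): it is in state H.
By R15 (it is in category W, it is in category T): it is a first-time applicant.
By R1 (it is in state H): it is in state D.
By R10 (it is in state D, it is a first-time applicant, it has marker L): it is classified as J.
By R17 (it is classified as J): it is eligible for tier A.

Yes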